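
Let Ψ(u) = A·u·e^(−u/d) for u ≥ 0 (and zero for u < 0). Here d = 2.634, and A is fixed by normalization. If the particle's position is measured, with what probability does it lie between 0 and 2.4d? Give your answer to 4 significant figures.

P = ∫_{0}^{2.4d} |Ψ(u)|² du.
The normalization integral ∫|Ψ|²du over the whole domain equals d^3/4·A², and A² cancels in the ratio.
Let t = u/d; then A² and the length scale cancel, so P = ∫_{0}^{2.4} t^2·e^(-2·t) dt ÷ ∫_{0}^{∞} t^2·e^(-2·t) dt.
Using ∫ t^2·e^(-2·t) dt = -(2·t^2 + 2·t + 1)·e^(-2·t)/4, the numerator is 1/4 - 433·e^(-24/5)/100 and the denominator is 1/4.
This works out to P = 0.85746.

P ≈ 0.8575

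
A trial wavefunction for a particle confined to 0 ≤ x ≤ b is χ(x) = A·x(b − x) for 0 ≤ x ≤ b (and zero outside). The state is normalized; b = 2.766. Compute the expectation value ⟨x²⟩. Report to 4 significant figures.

⟨x^2⟩ ≈ 2.186

The expectation value is the |χ|²-weighted average of x^2: ∫ x^2|χ|² dx.
Evaluating both integrals, ⟨x²⟩ = 2·b^2/7.
With b = 2.766, ⟨x^2⟩ = 2.1859.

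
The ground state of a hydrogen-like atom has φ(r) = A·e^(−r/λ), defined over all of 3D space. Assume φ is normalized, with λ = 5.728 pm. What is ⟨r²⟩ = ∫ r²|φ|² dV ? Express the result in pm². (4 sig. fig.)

⟨r^2⟩ ≈ 98.43 pm^2

The expectation value is the |φ|²-weighted average of r^2: ∫ r^2|φ|² 4πr² dr.
The ratio of the moment integral to the normalization integral gives ⟨r²⟩ = 3·λ^2.
With λ = 5.728, ⟨r^2⟩ = 98.430.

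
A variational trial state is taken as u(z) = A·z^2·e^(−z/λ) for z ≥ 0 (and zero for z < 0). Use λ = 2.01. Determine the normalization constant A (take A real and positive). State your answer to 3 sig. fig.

Require ∫ |u|² dz = 1 over the whole domain.
With ∫₀^∞ z^4 e^(−αz) dz = 4!/α^5, ∫|u|² dz = A²·(3·λ^5/4).
Setting this equal to 1 gives A² = 1/(3·λ^5/4).
With λ = 2.01: A² = 0.04064 and A = 0.2016.

A ≈ 0.202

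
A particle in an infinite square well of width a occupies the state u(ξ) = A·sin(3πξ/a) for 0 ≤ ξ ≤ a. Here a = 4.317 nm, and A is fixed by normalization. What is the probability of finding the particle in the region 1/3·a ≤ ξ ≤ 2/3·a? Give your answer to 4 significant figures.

P ≈ 0.3333

|u|² is the probability density, so P = ∫_{1/3·a}^{2/3·a} |u|² dξ.
The normalization integral ∫|u|²dξ over the whole domain equals a/2·A², and A² cancels in the ratio.
Substituting t = ξ/a, A² and the length scale cancel in the ratio: P = ∫_{1/3}^{2/3} sin(3·π·t)^2 dt / ∫_{0}^{1} sin(3·π·t)^2 dt.
Using ∫ sin(3·π·t)^2 dt = t/2 - sin(6·π·t)/(12·π), the numerator is 1/6 and the denominator is 1/2.
This works out to P = 1/3.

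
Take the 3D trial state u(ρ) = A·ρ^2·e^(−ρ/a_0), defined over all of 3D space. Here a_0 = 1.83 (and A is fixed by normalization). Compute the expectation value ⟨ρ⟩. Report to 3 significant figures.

⟨ρ⟩ ≈ 6.41

The expectation value is the |u|²-weighted average of ρ: ∫ ρ|u|² 4πρ² dρ.
The ratio of the moment integral to the normalization integral gives ⟨ρ⟩ = 7·a_0/2.
With a_0 = 1.83, ⟨ρ⟩ = 6.405.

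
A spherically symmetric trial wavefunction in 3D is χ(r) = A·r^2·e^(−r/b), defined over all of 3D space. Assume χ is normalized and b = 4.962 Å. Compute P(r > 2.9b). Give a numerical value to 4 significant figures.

P ≈ 0.6384

Integrate the radial probability density 4πr²|χ|² over r > 2.9b.
Normalization gives A² = 1/(45·π·b^7/2).
Let u = r/b; then A², 4π and the length scale all cancel, so P = ∫_{2.9}^{∞} u^6·e^(-2·u) du ÷ ∫_{0}^{∞} u^6·e^(-2·u) du.
With ∫ u^6·e^(-2·u) du = -(4·u^6 + 12·u^5 + 30·u^4 + 60·u^3 + 90·u^2 + 90·u + 45)·e^(-2·u)/8 + C, the region integral is ≈ 3.59095 and the full one is 45/8.
The region integral divided by the full integral gives P = 0.63839.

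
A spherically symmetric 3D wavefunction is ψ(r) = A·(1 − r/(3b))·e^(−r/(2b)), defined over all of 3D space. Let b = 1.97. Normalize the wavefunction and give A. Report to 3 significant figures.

The normalization condition is ∫|ψ|² 4πr² dr = 1 from 0 to ∞.
(Spherical symmetry: dV = 4πr² dr.)
∫|ψ|² 4πr² dr = A²·(8·π·b^3/3).
Plugging in b = 1.97 yields A = 0.1250.

A ≈ 0.125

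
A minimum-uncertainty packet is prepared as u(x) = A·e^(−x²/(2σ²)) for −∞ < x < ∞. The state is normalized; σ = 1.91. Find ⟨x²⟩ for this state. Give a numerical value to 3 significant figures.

⟨x²⟩ = ∫ x^2 |u|² dx over the full domain.
Using the Gaussian integral ∫_{−∞}^{∞} e^(−αx²) dx = √(π/α), since the A² factors cancel between numerator and denominator, ⟨x²⟩ = σ^2/2.
With σ = 1.91, ⟨x^2⟩ = 1.824.

⟨x^2⟩ ≈ 1.82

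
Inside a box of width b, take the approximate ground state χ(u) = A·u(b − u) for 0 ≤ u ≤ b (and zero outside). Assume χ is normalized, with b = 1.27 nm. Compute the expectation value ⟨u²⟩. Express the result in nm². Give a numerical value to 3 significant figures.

The expectation value is the |χ|²-weighted average of u^2: ∫ u^2|χ|² du.
Expanding the polynomial and integrating term by term, evaluating both integrals, ⟨u²⟩ = 2·b^2/7.
With b = 1.27, ⟨u^2⟩ = 0.4608.

⟨u^2⟩ ≈ 0.461 nm^2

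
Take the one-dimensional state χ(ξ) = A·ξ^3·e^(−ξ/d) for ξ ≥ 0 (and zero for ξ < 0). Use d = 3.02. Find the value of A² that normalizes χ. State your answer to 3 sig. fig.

We need A² ∫|f|² dξ = 1, taking the integral from 0 to ∞.
∫|χ|² dξ = A²·(45·d^7/8).
Hence A² = 1/[45·d^7/8].
Plugging in d = 3.02 yields A = 0.008809.

A^2 ≈ 0.0000776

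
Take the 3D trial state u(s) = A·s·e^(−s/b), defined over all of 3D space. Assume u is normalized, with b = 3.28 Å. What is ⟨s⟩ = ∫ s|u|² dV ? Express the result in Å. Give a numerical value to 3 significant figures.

⟨s⟩ ≈ 8.20 Å

⟨s⟩ = ∫ s |u|² 4πs² ds over the full domain.
With ∫₀^∞ s^5 e^(−αs) ds = 5!/α^6, since the A² factors cancel between numerator and denominator, ⟨s⟩ = 5·b/2.
With b = 3.28, ⟨s⟩ = 8.200.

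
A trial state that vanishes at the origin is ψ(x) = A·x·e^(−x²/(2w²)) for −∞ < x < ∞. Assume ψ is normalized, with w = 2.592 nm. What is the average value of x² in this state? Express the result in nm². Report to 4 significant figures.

By definition ⟨x²⟩ = ∫ x^2 |ψ(x)|² dx.
Using the Gaussian integral ∫_{−∞}^{∞} e^(−αx²) dx = √(π/α), since the A² factors cancel between numerator and denominator, ⟨x²⟩ = 3·w^2/2.
Putting w = 2.592 gives 10.078.

⟨x^2⟩ ≈ 10.08 nm^2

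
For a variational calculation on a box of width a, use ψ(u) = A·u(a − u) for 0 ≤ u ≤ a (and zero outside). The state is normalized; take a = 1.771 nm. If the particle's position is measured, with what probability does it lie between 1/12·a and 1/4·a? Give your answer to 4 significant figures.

P ≈ 0.09843

P = ∫_{1/12·a}^{1/4·a} |ψ(u)|² du.
Since A² = 1/(a^5/30), this is the region integral divided by the full normalization integral.
Let t = u/a; then A² and the length scale cancel, so P = ∫_{1/12}^{1/4} t^2·(1 - t)^2 dt ÷ ∫_{0}^{1} t^2·(1 - t)^2 dt.
An antiderivative of t^2·(1 - t)^2 is t^3·(6·t^2 - 15·t + 10)/30; evaluating from 1/12 to 1/4 gives ≈ 0.00328093, while the full integral is 1/30.
The result is P = 0.098428.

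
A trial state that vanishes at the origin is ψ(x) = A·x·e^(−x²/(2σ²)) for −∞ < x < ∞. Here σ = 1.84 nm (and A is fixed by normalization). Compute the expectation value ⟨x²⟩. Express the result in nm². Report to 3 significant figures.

⟨x^2⟩ ≈ 5.08 nm^2

The expectation value is the |ψ|²-weighted average of x^2: ∫ x^2|ψ|² dx.
With ∫_{−∞}^{∞} x^(2m) e^(−αx²) dx = (2m−1)!!·√π / (2^m α^(m+1/2)), evaluating both integrals, ⟨x²⟩ = 3·σ^2/2.
Putting σ = 1.84 gives 5.078.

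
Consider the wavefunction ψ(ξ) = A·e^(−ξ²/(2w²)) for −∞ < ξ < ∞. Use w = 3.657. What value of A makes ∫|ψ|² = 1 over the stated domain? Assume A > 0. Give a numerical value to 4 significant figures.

The normalization condition is ∫|ψ|² dξ = 1 from −∞ to ∞.
The integral (without the A² prefactor) comes out to √(π)·w.
With w = 3.657: A² = 0.15428 and A = 0.39278.

A ≈ 0.3928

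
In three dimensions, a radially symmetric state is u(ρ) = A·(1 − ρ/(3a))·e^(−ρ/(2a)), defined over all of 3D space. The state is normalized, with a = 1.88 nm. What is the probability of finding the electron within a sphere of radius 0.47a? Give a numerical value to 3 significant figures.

P ≈ 0.0288

With dV = 4πρ²dρ, the probability is ∫|u|² dV over ρ ≤ 0.47a.
Normalization gives A² = 1/(8·π·a^3/3).
Let t = ρ/a; then A², 4π and the length scale all cancel, so P = ∫_{0}^{0.47} t^2·(1 - t/3)^2·e^(-t) dt ÷ ∫_{0}^{∞} t^2·(1 - t/3)^2·e^(-t) dt.
An antiderivative of t^2·(1 - t/3)^2·e^(-t) is (-t^4 + 2·t^3 - 3·t^2 - 6·t - 6)·e^(-t)/9; evaluating from 0 to 0.47 gives ≈ 0.019175, while the full integral is 2/3.
This evaluates to P = 0.02876.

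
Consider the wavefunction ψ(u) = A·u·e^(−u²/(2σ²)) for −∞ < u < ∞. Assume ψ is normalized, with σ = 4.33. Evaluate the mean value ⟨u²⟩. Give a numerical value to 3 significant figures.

⟨u²⟩ = ∫ u^2 |ψ|² du over the full domain.
With ∫_{−∞}^{∞} u^(2m) e^(−αu²) du = (2m−1)!!·√π / (2^m α^(m+1/2)), since the A² factors cancel between numerator and denominator, ⟨u²⟩ = 3·σ^2/2.
Putting σ = 4.33 gives 28.12.

⟨u^2⟩ ≈ 28.1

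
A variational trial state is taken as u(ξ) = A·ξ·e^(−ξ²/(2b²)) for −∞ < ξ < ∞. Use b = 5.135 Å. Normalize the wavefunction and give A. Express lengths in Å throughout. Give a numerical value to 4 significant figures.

A ≈ 0.09129 Å^(-3/2)

The normalization condition is ∫|u|² dξ = 1 from −∞ to ∞.
∫|u|² dξ = A²·(√(π)·b^3/2).
So A² = (√(π)·b^3/2)^(−1).
Plugging in b = 5.135 yields A = 0.091289.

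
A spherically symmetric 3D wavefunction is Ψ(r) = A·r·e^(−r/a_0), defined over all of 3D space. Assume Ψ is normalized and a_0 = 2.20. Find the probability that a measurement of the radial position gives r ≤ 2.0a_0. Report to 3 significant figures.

Integrate the radial probability density 4πr²|Ψ|² over r ≤ 2.0a_0.
A² is fixed by ∫₀^∞ 4πr²|Ψ|² dr = 1, i.e. A² = (3·π·a_0^5)^(−1).
In terms of u = r/a_0 (A², 4π and the length scale all cancel between numerator and denominator), P = [∫_{0}^{2.0} u^4·e^(-2·u) du] / [∫_{0}^{∞} u^4·e^(-2·u) du].
An antiderivative of u^4·e^(-2·u) is -(u^4/2 + u^3 + 3·u^2/2 + 3·u/2 + 3/4)·e^(-2·u); evaluating from 0 to 2.0 gives 3/4 - 103·e^(-4)/4, while the full integral is 3/4.
Taking the ratio yields P = 0.3712.

P ≈ 0.371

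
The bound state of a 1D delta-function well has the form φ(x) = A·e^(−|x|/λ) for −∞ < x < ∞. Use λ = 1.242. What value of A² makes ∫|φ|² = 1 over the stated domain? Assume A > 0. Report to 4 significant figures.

A^2 ≈ 0.8052

Require ∫ |φ|² dx = 1 over the whole domain.
Carrying out the integral gives A² · λ.
Setting this equal to 1 gives A² = 1/(λ).
With λ = 1.242: A² = 0.80515 and A = 0.89730.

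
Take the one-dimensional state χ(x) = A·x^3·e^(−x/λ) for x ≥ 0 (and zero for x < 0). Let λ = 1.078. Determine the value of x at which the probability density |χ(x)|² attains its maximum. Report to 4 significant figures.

Differentiate |χ(x)|² with respect to x and set to zero.
Solving yields x = 3·λ.
With λ = 1.078, the most probable position is 3.2340.

x ≈ 3.234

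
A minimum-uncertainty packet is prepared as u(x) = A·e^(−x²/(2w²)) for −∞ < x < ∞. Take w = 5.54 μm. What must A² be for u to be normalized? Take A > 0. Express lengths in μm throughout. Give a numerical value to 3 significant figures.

A^2 ≈ 0.102 μm^(-1)

Normalization requires ∫|u|² dx = 1, integrated from −∞ to ∞.
Differentiating ∫e^(−αx²) dx = √(π/α) under α to get the higher moments, with u = A·e^(−x²/(2w²)), the integral evaluates to A²·[√(π)·w].
Setting this equal to 1 gives A² = 1/(√(π)·w).
Substituting w = 5.54 gives A² = 0.1018, so A = 0.3191.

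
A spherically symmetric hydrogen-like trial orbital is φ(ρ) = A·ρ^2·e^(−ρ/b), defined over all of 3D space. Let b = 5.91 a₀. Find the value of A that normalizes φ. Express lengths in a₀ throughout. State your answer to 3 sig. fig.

A ≈ 0.000237 a₀^(-7/2)

Require ∫ |φ|² 4πρ² dρ = 1 over the whole domain.
(Spherical symmetry: dV = 4πρ² dρ.)
Recall ∫₀^∞ ρ^m e^(−ρ/β) dρ = m!·β^(m+1), with φ = A·ρ^2·e^(−ρ/b), the integral evaluates to A²·[45·π·b^7/2].
Setting this equal to 1 gives A² = 1/(45·π·b^7/2).
Substituting b = 5.91 gives A² = 5.618E-8, so A = 0.0002370.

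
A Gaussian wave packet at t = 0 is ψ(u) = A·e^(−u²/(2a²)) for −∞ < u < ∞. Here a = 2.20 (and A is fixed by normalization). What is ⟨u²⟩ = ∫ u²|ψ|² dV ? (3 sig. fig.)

The expectation value is the |ψ|²-weighted average of u^2: ∫ u^2|ψ|² du.
With ∫_{−∞}^{∞} u^(2m) e^(−αu²) du = (2m−1)!!·√π / (2^m α^(m+1/2)), evaluating both integrals, ⟨u²⟩ = a^2/2.
With a = 2.20, ⟨u^2⟩ = 2.420.

⟨u^2⟩ ≈ 2.42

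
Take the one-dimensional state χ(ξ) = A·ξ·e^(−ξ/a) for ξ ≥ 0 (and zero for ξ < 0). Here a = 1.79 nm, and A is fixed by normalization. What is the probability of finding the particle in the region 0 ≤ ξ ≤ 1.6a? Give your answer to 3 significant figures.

P ≈ 0.620

|χ|² is the probability density, so P = ∫_{0}^{1.6a} |χ|² dξ.
With A² fixed by ∫|χ|² = 1, i.e. A² = (a^3/4)^(−1), substitute and integrate.
Let u = ξ/a; then A² and the length scale cancel, so P = ∫_{0}^{1.6} u^2·e^(-2·u) du ÷ ∫_{0}^{∞} u^2·e^(-2·u) du.
Using ∫ u^2·e^(-2·u) du = -(2·u^2 + 2·u + 1)·e^(-2·u)/4, the numerator is 1/4 - 233·e^(-16/5)/100 and the denominator is 1/4.
The result is P = 0.6201.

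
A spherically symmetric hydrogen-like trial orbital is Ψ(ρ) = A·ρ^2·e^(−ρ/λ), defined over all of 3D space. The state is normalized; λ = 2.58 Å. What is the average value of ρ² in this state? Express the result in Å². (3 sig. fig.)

The expectation value is the |Ψ|²-weighted average of ρ^2: ∫ ρ^2|Ψ|² 4πρ² dρ.
The ratio of the moment integral to the normalization integral gives ⟨ρ²⟩ = 14·λ^2.
With λ = 2.58, ⟨ρ^2⟩ = 93.19.

⟨ρ^2⟩ ≈ 93.2 Å^2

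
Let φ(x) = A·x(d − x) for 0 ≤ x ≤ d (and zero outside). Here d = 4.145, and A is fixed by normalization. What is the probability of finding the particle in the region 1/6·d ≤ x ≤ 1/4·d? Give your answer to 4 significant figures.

The probability is P = ∫ |φ|² dx over [1/6·d, 1/4·d].
With A² fixed by ∫|φ|² = 1, i.e. A² = (d^5/30)^(−1), substitute and integrate.
Let u = x/d; then A² and the length scale cancel, so P = ∫_{1/6}^{1/4} u^2·(1 - u)^2 du ÷ ∫_{0}^{1} u^2·(1 - u)^2 du.
Using ∫ u^2·(1 - u)^2 du = u^3·(6·u^2 - 15·u + 10)/30, the numerator is ≈ 0.00226739 and the denominator is 1/30.
This works out to P = 0.068022.

P ≈ 0.06802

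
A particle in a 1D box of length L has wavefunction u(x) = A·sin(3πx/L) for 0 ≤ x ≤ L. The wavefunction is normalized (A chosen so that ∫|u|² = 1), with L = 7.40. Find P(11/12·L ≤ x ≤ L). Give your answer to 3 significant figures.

|u|² is the probability density, so P = ∫_{11/12·L}^{L} |u|² dx.
Since A² = 1/(L/2), this is the region integral divided by the full normalization integral.
In terms of t = x/L (A² and the length scale cancel between numerator and denominator), P = [∫_{11/12}^{1} sin(3·π·t)^2 dt] / [∫_{0}^{1} sin(3·π·t)^2 dt].
An antiderivative of sin(3·π·t)^2 is t/2 - sin(6·π·t)/(12·π); evaluating from 11/12 to 1 gives 1/24 - 1/(12·π), while the full integral is 1/2.
Taking the ratio, P = (-2 + π)/(12·π).

P ≈ 0.0303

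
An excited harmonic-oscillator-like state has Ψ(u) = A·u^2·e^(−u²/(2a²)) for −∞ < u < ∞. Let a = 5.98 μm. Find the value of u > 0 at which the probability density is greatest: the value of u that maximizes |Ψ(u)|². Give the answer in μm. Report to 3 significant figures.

u ≈ 8.46 μm

Differentiate |Ψ(u)|² with respect to u and set to zero.
Solving yields u = √(2)·a.
With a = 5.98, the value of u > 0 at which the probability density is greatest is 8.457 μm.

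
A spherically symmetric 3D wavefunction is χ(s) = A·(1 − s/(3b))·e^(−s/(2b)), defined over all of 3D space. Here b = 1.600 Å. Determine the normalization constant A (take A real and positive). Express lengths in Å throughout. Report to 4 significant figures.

We need A² ∫|f|² 4πs² ds = 1, taking the integral from 0 to ∞.
(Spherical symmetry: dV = 4πs² ds.)
Using ∫₀^∞ sⁿ e^(−αs) ds = n!/αⁿ⁺¹, with χ = A·(1 − s/(3b))·e^(−s/(2b)), the integral evaluates to A²·[8·π·b^3/3].
Setting this equal to 1 gives A² = 1/(8·π·b^3/3).
Substituting b = 1.600 gives A² = 0.029142, so A = 0.17071.

A ≈ 0.1707 Å^(-3/2)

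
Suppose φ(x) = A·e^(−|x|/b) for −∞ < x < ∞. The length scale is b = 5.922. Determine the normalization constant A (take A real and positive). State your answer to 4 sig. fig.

Normalization requires ∫|φ|² dx = 1, integrated from −∞ to ∞.
Using ∫₀^∞ xⁿ e^(−αx) dx = n!/αⁿ⁺¹, the integral (without the A² prefactor) comes out to b.
So A² = (b)^(−1).
Substituting b = 5.922 gives A² = 0.16886, so A = 0.41093.

A ≈ 0.4109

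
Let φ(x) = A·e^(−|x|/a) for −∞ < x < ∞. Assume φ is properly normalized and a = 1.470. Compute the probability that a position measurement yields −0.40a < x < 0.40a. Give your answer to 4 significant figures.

The probability is P = ∫ |φ|² dx over [−0.40a, 0.40a].
The normalization integral ∫|φ|²dx over the whole domain equals a·A², and A² cancels in the ratio.
By symmetry take twice the x ≥ 0 contribution in numerator and denominator; the 2's cancel. In terms of u = x/a (A² and the length scale cancel between numerator and denominator), P = [∫_{0}^{0.40} e^(-2·u) du] / [∫_{0}^{∞} e^(-2·u) du].
Using ∫ e^(-2·u) du = -e^(-2·u)/2, the numerator is 1/2 - e^(-4/5)/2 and the denominator is 1/2.
Taking the ratio, P = 0.55067.

P ≈ 0.5507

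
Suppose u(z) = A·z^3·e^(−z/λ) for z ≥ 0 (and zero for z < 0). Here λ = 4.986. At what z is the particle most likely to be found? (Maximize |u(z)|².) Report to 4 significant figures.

z ≈ 14.96

Differentiate |u(z)|² with respect to z and set to zero.
This gives z = 3·λ.
With λ = 4.986, the most probable position is 14.958.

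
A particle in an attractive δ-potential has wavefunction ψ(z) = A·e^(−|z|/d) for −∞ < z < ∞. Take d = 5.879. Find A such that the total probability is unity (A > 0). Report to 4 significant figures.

Normalization requires ∫|ψ|² dz = 1, integrated from −∞ to ∞.
∫|ψ|² dz = A²·(d).
So A² = (d)^(−1).
Plugging in d = 5.879 yields A = 0.41243.

A ≈ 0.4124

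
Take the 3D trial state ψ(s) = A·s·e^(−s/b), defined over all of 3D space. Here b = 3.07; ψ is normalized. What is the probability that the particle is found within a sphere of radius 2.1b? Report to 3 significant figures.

P ≈ 0.410

With dV = 4πs²ds, the probability is ∫|ψ|² dV over s ≤ 2.1b.
The full normalization integral is A²·[3·π·b^5] = 1, fixing A².
In terms of u = s/b (A², 4π and the length scale all cancel between numerator and denominator), P = [∫_{0}^{2.1} u^4·e^(-2·u) du] / [∫_{0}^{∞} u^4·e^(-2·u) du].
An antiderivative of u^4·e^(-2·u) is -(u^4/2 + u^3 + 3·u^2/2 + 3·u/2 + 3/4)·e^(-2·u); evaluating from 0 to 2.1 gives ≈ 0.30763, while the full integral is 3/4.
Taking the ratio yields P = 0.4102.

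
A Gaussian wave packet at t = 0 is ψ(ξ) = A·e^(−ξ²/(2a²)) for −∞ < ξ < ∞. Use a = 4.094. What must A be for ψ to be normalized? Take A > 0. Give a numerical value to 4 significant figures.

A ≈ 0.3712

Require ∫ |ψ|² dξ = 1 over the whole domain.
With ∫_{−∞}^{∞} ξ^(2m) e^(−αξ²) dξ = (2m−1)!!·√π / (2^m α^(m+1/2)), carrying out the integral gives A² · √(π)·a.
Hence A² = 1/[√(π)·a].
With a = 4.094: A² = 0.13781 and A = 0.37123.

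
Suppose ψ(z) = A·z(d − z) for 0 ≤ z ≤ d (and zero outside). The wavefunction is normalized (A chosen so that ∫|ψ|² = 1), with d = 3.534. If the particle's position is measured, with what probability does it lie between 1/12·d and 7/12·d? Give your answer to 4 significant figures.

P ≈ 0.6483

|ψ|² is the probability density, so P = ∫_{1/12·d}^{7/12·d} |ψ|² dz.
The normalization integral ∫|ψ|²dz over the whole domain equals d^5/30·A², and A² cancels in the ratio.
In terms of u = z/d (A² and the length scale cancel between numerator and denominator), P = [∫_{1/12}^{7/12} u^2·(1 - u)^2 du] / [∫_{0}^{1} u^2·(1 - u)^2 du].
Using ∫ u^2·(1 - u)^2 du = u^3·(6·u^2 - 15·u + 10)/30, the numerator is ≈ 0.0216098 and the denominator is 1/30.
The result is P = 4481/6912.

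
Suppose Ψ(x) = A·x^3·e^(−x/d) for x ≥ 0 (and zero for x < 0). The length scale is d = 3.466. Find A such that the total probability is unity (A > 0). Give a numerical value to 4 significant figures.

A ≈ 0.005439

Require ∫ |Ψ|² dx = 1 over the whole domain.
Carrying out the integral gives A² · 45·d^7/8.
So A² = (45·d^7/8)^(−1).
Plugging in d = 3.466 yields A = 0.0054392.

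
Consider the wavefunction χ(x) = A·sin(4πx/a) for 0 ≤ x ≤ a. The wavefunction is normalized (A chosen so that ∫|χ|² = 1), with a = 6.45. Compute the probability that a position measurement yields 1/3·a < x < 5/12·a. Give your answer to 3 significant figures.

P ≈ 0.152

P = ∫_{1/3·a}^{5/12·a} |χ(x)|² dx.
With A² fixed by ∫|χ|² = 1, i.e. A² = (a/2)^(−1), substitute and integrate.
Substituting u = x/a, A² and the length scale cancel in the ratio: P = ∫_{1/3}^{5/12} sin(4·π·u)^2 du / ∫_{0}^{1} sin(4·π·u)^2 du.
Using ∫ sin(4·π·u)^2 du = u/2 - sin(4·π·u)·cos(4·π·u)/(8·π), the numerator is √(3)/(16·π) + 1/24 and the denominator is 1/2.
Evaluating gives P = (√(3)/8 + π/12)/π.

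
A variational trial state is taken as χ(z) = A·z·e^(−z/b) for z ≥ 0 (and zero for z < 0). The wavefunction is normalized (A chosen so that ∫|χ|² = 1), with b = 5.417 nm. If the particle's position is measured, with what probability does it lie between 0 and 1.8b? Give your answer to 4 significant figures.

P ≈ 0.6973

P = ∫_{0}^{1.8b} |χ(z)|² dz.
With A² fixed by ∫|χ|² = 1, i.e. A² = (b^3/4)^(−1), substitute and integrate.
Let u = z/b; then A² and the length scale cancel, so P = ∫_{0}^{1.8} u^2·e^(-2·u) du ÷ ∫_{0}^{∞} u^2·e^(-2·u) du.
Using ∫ u^2·e^(-2·u) du = -(2·u^2 + 2·u + 1)·e^(-2·u)/4, the numerator is 1/4 - 277·e^(-18/5)/100 and the denominator is 1/4.
The result is P = 0.69725.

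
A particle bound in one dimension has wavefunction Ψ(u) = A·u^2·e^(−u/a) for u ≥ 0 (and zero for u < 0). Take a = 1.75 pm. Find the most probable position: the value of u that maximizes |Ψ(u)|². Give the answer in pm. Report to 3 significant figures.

u ≈ 3.50 pm

Set d/du [|Ψ(u)|²] = 0 and solve for u > 0.
This gives u = 2·a.
With a = 1.75, the most probable position is 3.500 pm.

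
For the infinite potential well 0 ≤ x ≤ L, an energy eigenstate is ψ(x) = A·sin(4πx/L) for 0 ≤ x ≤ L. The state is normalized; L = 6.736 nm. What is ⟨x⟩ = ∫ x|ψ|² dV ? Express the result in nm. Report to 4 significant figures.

By definition ⟨x⟩ = ∫ x |ψ(x)|² dx.
With ∫₀^L sin²(nπx/L) dx = L/2, since the A² factors cancel between numerator and denominator, ⟨x⟩ = L/2.
Putting L = 6.736 gives 3.3680.

⟨x⟩ ≈ 3.368 nm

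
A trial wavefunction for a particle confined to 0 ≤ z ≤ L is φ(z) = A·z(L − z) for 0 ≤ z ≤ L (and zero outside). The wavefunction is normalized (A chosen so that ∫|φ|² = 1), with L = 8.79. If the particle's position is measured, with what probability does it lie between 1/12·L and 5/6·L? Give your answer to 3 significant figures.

P = ∫_{1/12·L}^{5/6·L} |φ(z)|² dz.
Since A² = 1/(L^5/30), this is the region integral divided by the full normalization integral.
Substituting u = z/L, A² and the length scale cancel in the ratio: P = ∫_{1/12}^{5/6} u^2·(1 - u)^2 du / ∫_{0}^{1} u^2·(1 - u)^2 du.
An antiderivative of u^2·(1 - u)^2 is u^3·(6·u^2 - 15·u + 10)/30; evaluating from 1/12 to 5/6 gives ≈ 0.031981, while the full integral is 1/30.
Evaluating gives P = 4421/4608.

P ≈ 0.959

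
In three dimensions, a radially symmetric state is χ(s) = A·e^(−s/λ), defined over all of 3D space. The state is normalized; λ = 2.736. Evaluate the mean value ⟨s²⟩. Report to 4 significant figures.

⟨s^2⟩ ≈ 22.46

⟨s²⟩ = ∫ s^2 |χ|² 4πs² ds over the full domain.
With ∫₀^∞ s^4 e^(−αs) ds = 4!/α^5, since the A² factors cancel between numerator and denominator, ⟨s²⟩ = 3·λ^2.
With λ = 2.736, ⟨s^2⟩ = 22.457.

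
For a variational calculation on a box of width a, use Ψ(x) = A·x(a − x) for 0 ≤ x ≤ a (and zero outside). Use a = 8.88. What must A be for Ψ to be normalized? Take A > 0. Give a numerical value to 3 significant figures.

A ≈ 0.0233

Normalization requires ∫|Ψ|² dx = 1, integrated from 0 to a.
Expanding the polynomial and integrating term by term, the integral (without the A² prefactor) comes out to a^5/30.
Setting this equal to 1 gives A² = 1/(a^5/30).
With a = 8.88: A² = 0.0005433 and A = 0.02331.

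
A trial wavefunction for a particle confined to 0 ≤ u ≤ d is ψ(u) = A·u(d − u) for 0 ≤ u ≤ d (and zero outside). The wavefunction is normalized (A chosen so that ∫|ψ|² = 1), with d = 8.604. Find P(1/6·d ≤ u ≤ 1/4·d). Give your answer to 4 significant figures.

The probability is P = ∫ |ψ|² du over [1/6·d, 1/4·d].
With A² fixed by ∫|ψ|² = 1, i.e. A² = (d^5/30)^(−1), substitute and integrate.
Substituting t = u/d, A² and the length scale cancel in the ratio: P = ∫_{1/6}^{1/4} t^2·(1 - t)^2 dt / ∫_{0}^{1} t^2·(1 - t)^2 dt.
With ∫ t^2·(1 - t)^2 dt = t^3·(6·t^2 - 15·t + 10)/30 + C, the region integral is ≈ 0.00226739 and the full one is 1/30.
The result is P = 0.068022.

P ≈ 0.06802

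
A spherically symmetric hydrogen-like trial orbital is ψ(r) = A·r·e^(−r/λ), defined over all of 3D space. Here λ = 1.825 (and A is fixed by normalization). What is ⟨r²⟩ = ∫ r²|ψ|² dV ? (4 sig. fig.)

⟨r^2⟩ ≈ 24.98

The expectation value is the |ψ|²-weighted average of r^2: ∫ r^2|ψ|² 4πr² dr.
With ∫₀^∞ r^6 e^(−αr) dr = 6!/α^7, the ratio of the moment integral to the normalization integral gives ⟨r²⟩ = 15·λ^2/2.
Putting λ = 1.825 gives 24.980.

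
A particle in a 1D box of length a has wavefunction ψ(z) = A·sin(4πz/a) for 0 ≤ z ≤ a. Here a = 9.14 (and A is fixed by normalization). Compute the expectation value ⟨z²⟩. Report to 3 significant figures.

By definition ⟨z²⟩ = ∫ z^2 |ψ(z)|² dz.
Using sin²θ = (1 − cos 2θ)/2, the ratio of the moment integral to the normalization integral gives ⟨z²⟩ = -a^2/(32·π^2) + a^2/3.
With a = 9.14, ⟨z^2⟩ = 27.58.

⟨z^2⟩ ≈ 27.6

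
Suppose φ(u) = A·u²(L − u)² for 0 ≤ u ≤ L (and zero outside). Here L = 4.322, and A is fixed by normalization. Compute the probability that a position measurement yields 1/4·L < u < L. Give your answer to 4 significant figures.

P ≈ 0.9511

|φ|² is the probability density, so P = ∫_{1/4·L}^{L} |φ|² du.
The normalization integral ∫|φ|²du over the whole domain equals L^9/630·A², and A² cancels in the ratio.
Let t = u/L; then A² and the length scale cancel, so P = ∫_{1/4}^{1} t^4·(1 - t)^4 dt ÷ ∫_{0}^{1} t^4·(1 - t)^4 dt.
Using ∫ t^4·(1 - t)^4 dt = t^5·(70·t^4 - 315·t^3 + 540·t^2 - 420·t + 126)/630, the numerator is ≈ 0.00150964 and the denominator is 1/630.
Evaluating gives P = 0.95107.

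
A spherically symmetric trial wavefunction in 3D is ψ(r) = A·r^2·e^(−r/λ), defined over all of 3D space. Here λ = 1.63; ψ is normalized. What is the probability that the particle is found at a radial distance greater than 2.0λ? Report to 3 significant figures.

Integrate the radial probability density 4πr²|ψ|² over r > 2.0λ.
A² is fixed by ∫₀^∞ 4πr²|ψ|² dr = 1, i.e. A² = (45·π·λ^7/2)^(−1).
Substituting u = r/λ, A², 4π and the length scale all cancel in the ratio: P = ∫_{2.0}^{∞} u^6·e^(-2·u) du / ∫_{0}^{∞} u^6·e^(-2·u) du.
Using ∫ u^6·e^(-2·u) du = -(4·u^6 + 12·u^5 + 30·u^4 + 60·u^3 + 90·u^2 + 90·u + 45)·e^(-2·u)/8, the numerator is 2185·e^(-4)/8 and the denominator is 45/8.
Taking the ratio yields P = 0.8893.

P ≈ 0.889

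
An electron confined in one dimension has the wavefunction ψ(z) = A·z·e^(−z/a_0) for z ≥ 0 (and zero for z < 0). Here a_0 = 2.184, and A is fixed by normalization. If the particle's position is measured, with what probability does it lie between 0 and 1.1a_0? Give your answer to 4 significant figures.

P = ∫_{0}^{1.1a_0} |ψ(z)|² dz.
The normalization integral ∫|ψ|²dz over the whole domain equals a_0^3/4·A², and A² cancels in the ratio.
In terms of u = z/a_0 (A² and the length scale cancel between numerator and denominator), P = [∫_{0}^{1.1} u^2·e^(-2·u) du] / [∫_{0}^{∞} u^2·e^(-2·u) du].
An antiderivative of u^2·e^(-2·u) is -(2·u^2 + 2·u + 1)·e^(-2·u)/4; evaluating from 0 to 1.1 gives 1/4 - 281·e^(-11/5)/200, while the full integral is 1/4.
Taking the ratio, P = 0.37729.

P ≈ 0.3773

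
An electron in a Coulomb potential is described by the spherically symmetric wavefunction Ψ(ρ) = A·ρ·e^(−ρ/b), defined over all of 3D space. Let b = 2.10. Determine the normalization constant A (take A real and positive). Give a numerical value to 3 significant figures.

We need A² ∫|f|² 4πρ² dρ = 1, taking the integral from 0 to ∞.
In 3D with spherical symmetry the volume element is 4πρ² dρ.
∫|Ψ|² 4πρ² dρ = A²·(3·π·b^5).
Hence A² = 1/[3·π·b^5].
Substituting b = 2.10 gives A² = 0.002598, so A = 0.05097.

A ≈ 0.0510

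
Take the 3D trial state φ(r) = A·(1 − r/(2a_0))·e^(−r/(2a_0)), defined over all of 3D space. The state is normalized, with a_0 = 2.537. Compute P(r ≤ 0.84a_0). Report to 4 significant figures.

P = ∫ |φ|² 4πr² dr over r ≤ 0.84a_0.
The full normalization integral is A²·[8·π·a_0^3] = 1, fixing A².
Substituting u = r/a_0, A², 4π and the length scale all cancel in the ratio: P = ∫_{0}^{0.84} u^2·(1 - u/2)^2·e^(-u) du / ∫_{0}^{∞} u^2·(1 - u/2)^2·e^(-u) du.
Using ∫ u^2·(1 - u/2)^2·e^(-u) du = -(u^4/4 + u^2 + 2·u + 2)·e^(-u), the numerator is ≈ 0.0529563 and the denominator is 2.
This evaluates to P = 0.026478.

P ≈ 0.02648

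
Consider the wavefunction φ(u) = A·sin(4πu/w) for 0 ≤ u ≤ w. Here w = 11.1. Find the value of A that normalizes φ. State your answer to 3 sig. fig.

A ≈ 0.424

We need A² ∫|f|² du = 1, taking the integral from 0 to w.
Carrying out the integral gives A² · w/2.
Setting this equal to 1 gives A² = 1/(w/2).
With w = 11.1: A² = 0.1802 and A = 0.4245.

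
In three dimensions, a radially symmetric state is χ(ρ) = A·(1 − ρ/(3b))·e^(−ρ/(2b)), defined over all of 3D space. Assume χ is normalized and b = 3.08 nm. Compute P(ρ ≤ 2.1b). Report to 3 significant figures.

P ≈ 0.331

With dV = 4πρ²dρ, the probability is ∫|χ|² dV over ρ ≤ 2.1b.
Normalization gives A² = 1/(8·π·b^3/3).
In terms of u = ρ/b (A², 4π and the length scale all cancel between numerator and denominator), P = [∫_{0}^{2.1} u^2·(1 - u/3)^2·e^(-u) du] / [∫_{0}^{∞} u^2·(1 - u/3)^2·e^(-u) du].
With ∫ u^2·(1 - u/3)^2·e^(-u) du = (-u^4 + 2·u^3 - 3·u^2 - 6·u - 6)·e^(-u)/9 + C, the region integral is ≈ 0.22098 and the full one is 2/3.
Taking the ratio yields P = 0.3315.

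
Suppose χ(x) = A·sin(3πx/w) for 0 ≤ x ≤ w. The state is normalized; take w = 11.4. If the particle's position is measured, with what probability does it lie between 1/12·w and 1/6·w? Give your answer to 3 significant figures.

P = ∫_{1/12·w}^{1/6·w} |χ(x)|² dx.
Since A² = 1/(w/2), this is the region integral divided by the full normalization integral.
Let u = x/w; then A² and the length scale cancel, so P = ∫_{1/12}^{1/6} sin(3·π·u)^2 du ÷ ∫_{0}^{1} sin(3·π·u)^2 du.
Using ∫ sin(3·π·u)^2 du = u/2 - sin(6·π·u)/(12·π), the numerator is 1/(12·π) + 1/24 and the denominator is 1/2.
Taking the ratio, P = (2 + π)/(12·π).

P ≈ 0.136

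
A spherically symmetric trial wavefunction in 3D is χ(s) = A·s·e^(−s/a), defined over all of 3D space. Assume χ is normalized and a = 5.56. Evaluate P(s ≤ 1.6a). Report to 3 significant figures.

P ≈ 0.219

Integrate the radial probability density 4πs²|χ|² over s ≤ 1.6a.
The full normalization integral is A²·[3·π·a^5] = 1, fixing A².
Substituting u = s/a, A², 4π and the length scale all cancel in the ratio: P = ∫_{0}^{1.6} u^4·e^(-2·u) du / ∫_{0}^{∞} u^4·e^(-2·u) du.
With ∫ u^4·e^(-2·u) du = -(u^4/2 + u^3 + 3·u^2/2 + 3·u/2 + 3/4)·e^(-2·u) + C, the region integral is ≈ 0.16454 and the full one is 3/4.
The region integral divided by the full integral gives P = 0.2194.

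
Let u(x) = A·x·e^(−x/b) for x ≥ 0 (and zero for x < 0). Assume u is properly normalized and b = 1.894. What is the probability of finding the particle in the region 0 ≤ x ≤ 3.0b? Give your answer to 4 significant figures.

|u|² is the probability density, so P = ∫_{0}^{3.0b} |u|² dx.
Since A² = 1/(b^3/4), this is the region integral divided by the full normalization integral.
Let t = x/b; then A² and the length scale cancel, so P = ∫_{0}^{3.0} t^2·e^(-2·t) dt ÷ ∫_{0}^{∞} t^2·e^(-2·t) dt.
An antiderivative of t^2·e^(-2·t) is -(2·t^2 + 2·t + 1)·e^(-2·t)/4; evaluating from 0 to 3.0 gives 1/4 - 25·e^(-6)/4, while the full integral is 1/4.
The result is P = 0.93803.

P ≈ 0.9380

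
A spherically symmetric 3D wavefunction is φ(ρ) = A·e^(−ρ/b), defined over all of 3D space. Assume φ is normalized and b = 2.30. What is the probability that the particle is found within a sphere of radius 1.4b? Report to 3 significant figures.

Integrate the radial probability density 4πρ²|φ|² over ρ ≤ 1.4b.
Normalization gives A² = 1/(π·b^3).
Let u = ρ/b; then A², 4π and the length scale all cancel, so P = ∫_{0}^{1.4} u^2·e^(-2·u) du ÷ ∫_{0}^{∞} u^2·e^(-2·u) du.
With ∫ u^2·e^(-2·u) du = -(2·u^2 + 2·u + 1)·e^(-2·u)/4 + C, the region integral is 1/4 - 193·e^(-14/5)/100 and the full one is 1/4.
This evaluates to P = 0.5305.

P ≈ 0.531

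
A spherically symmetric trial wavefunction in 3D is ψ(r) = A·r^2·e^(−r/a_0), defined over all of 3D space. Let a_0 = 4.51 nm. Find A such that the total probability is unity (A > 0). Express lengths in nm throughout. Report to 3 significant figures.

The normalization condition is ∫|ψ|² 4πr² dr = 1 from 0 to ∞.
The angular integral contributes 4π, leaving ∫₀^∞ r²|ψ|² dr.
∫|ψ|² 4πr² dr = A²·(45·π·a_0^7/2).
Hence A² = 1/[45·π·a_0^7/2].
Substituting a_0 = 4.51 gives A² = 3.728E-7, so A = 0.0006105.

A ≈ 0.000611 nm^(-7/2)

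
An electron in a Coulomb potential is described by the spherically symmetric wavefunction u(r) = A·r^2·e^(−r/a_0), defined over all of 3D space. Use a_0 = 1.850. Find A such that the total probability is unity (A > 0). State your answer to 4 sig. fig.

A ≈ 0.01381

The normalization condition is ∫|u|² 4πr² dr = 1 from 0 to ∞.
In 3D with spherical symmetry the volume element is 4πr² dr.
With u = A·r^2·e^(−r/a_0), the integral evaluates to A²·[45·π·a_0^7/2].
Hence A² = 1/[45·π·a_0^7/2].
Plugging in a_0 = 1.850 yields A = 0.013811.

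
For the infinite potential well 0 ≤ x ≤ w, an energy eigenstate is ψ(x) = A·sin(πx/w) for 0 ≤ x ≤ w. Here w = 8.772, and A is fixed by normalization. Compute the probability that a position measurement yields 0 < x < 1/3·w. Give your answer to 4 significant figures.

|ψ|² is the probability density, so P = ∫_{0}^{1/3·w} |ψ|² dx.
With A² fixed by ∫|ψ|² = 1, i.e. A² = (w/2)^(−1), substitute and integrate.
In terms of u = x/w (A² and the length scale cancel between numerator and denominator), P = [∫_{0}^{1/3} sin(π·u)^2 du] / [∫_{0}^{1} sin(π·u)^2 du].
With ∫ sin(π·u)^2 du = u/2 - sin(2·π·u)/(4·π) + C, the region integral is -√(3)/(8·π) + 1/6 and the full one is 1/2.
This works out to P = (-√(3)/4 + π/3)/π.

P ≈ 0.1955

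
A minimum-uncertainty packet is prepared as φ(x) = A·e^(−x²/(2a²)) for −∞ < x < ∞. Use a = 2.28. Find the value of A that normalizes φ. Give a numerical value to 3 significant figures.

A ≈ 0.497

Normalization requires ∫|φ|² dx = 1, integrated from −∞ to ∞.
The integral (without the A² prefactor) comes out to √(π)·a.
With a = 2.28: A² = 0.2475 and A = 0.4974.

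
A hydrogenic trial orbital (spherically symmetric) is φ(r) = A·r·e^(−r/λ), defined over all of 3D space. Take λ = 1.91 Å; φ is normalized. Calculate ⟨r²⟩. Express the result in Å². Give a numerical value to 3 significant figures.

⟨r^2⟩ ≈ 27.4 Å^2

By definition ⟨r²⟩ = ∫ r^2 |φ(r)|² 4πr² dr.
The ratio of the moment integral to the normalization integral gives ⟨r²⟩ = 15·λ^2/2.
With λ = 1.91, ⟨r^2⟩ = 27.36.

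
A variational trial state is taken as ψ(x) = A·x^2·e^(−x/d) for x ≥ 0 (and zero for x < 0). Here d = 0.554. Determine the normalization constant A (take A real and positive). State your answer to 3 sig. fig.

The normalization condition is ∫|ψ|² dx = 1 from 0 to ∞.
With ∫₀^∞ x^4 e^(−αx) dx = 4!/α^5, carrying out the integral gives A² · 3·d^5/4.
Setting this equal to 1 gives A² = 1/(3·d^5/4).
With d = 0.554: A² = 25.55 and A = 5.055.

A ≈ 5.05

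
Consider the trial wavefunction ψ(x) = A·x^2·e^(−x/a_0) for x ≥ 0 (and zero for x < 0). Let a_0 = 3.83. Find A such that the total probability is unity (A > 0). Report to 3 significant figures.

A ≈ 0.0402

Require ∫ |ψ|² dx = 1 over the whole domain.
Using ∫₀^∞ xⁿ e^(−αx) dx = n!/αⁿ⁺¹, the integral (without the A² prefactor) comes out to 3·a_0^5/4.
So A² = (3·a_0^5/4)^(−1).
With a_0 = 3.83: A² = 0.001618 and A = 0.04022.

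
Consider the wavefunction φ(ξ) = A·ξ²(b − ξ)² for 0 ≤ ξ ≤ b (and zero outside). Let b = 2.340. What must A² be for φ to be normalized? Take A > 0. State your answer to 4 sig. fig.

Require ∫ |φ|² dξ = 1 over the whole domain.
Carrying out the integral gives A² · b^9/630.
Setting this equal to 1 gives A² = 1/(b^9/630).
Substituting b = 2.340 gives A² = 0.29950, so A = 0.54727.

A^2 ≈ 0.2995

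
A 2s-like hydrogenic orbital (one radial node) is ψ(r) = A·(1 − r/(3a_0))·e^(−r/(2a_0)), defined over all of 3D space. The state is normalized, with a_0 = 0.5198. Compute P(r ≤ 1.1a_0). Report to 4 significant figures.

P ≈ 0.1660

P = ∫ |ψ|² 4πr² dr over r ≤ 1.1a_0.
A² is fixed by ∫₀^∞ 4πr²|ψ|² dr = 1, i.e. A² = (8·π·a_0^3/3)^(−1).
Let u = r/a_0; then A², 4π and the length scale all cancel, so P = ∫_{0}^{1.1} u^2·(1 - u/3)^2·e^(-u) du ÷ ∫_{0}^{∞} u^2·(1 - u/3)^2·e^(-u) du.
Using ∫ u^2·(1 - u/3)^2·e^(-u) du = (-u^4 + 2·u^3 - 3·u^2 - 6·u - 6)·e^(-u)/9, the numerator is ≈ 0.110694 and the denominator is 2/3.
The region integral divided by the full integral gives P = 0.16604.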